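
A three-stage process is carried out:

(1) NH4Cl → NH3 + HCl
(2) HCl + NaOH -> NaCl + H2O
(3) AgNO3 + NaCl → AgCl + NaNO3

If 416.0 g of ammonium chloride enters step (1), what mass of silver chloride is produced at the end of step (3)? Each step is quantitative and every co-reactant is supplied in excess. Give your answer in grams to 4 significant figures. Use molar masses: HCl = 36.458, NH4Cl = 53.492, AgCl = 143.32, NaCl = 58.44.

n(NH4Cl) = 416.0 / 53.492 = 7.7769 mol.
Reaction (1): NH4Cl→HCl ratio 1:1 ⇒ n(HCl) = 7.7769 mol.
Reaction (2): HCl→NaCl ratio 1:1 ⇒ n(NaCl) = 7.7769 mol.
Reaction (3): NaCl→AgCl ratio 1:1 ⇒ n(AgCl) = 7.7769 mol.
Mass of AgCl = 7.7769 × 143.32 = 1114.6 g.

1115 g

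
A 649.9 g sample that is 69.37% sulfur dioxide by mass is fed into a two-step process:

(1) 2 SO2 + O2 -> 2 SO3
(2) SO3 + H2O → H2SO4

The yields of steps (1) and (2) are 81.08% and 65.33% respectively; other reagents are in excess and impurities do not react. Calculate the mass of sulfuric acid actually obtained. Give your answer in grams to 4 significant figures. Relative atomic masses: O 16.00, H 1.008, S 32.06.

365.6 g

Pure SO2 = 649.9 × 0.6937 = 450.84 g.
M(SO2) = 32.06 + 2(16.00) = 64.06 g/mol.
M(H2SO4) = 2(1.008) + 32.06 + 4(16.00) = 98.076 g/mol.
n(SO2) = 450.84 / 64.06 = 7.0377 mol.
Step 1 (SO2:SO3 = 2:2): theoretical n(SO3) = 7.0377 mol; at 81.08% yield, n(SO3) = 5.7062 mol.
Step 2 (SO3:H2SO4 = 1:1): theoretical n(H2SO4) = 5.7062 mol, so theoretical mass = 5.7062 × 98.076 = 559.64 g.
At 65.33% yield, actual mass of H2SO4 = 559.64 × 0.6533 = 365.61 g.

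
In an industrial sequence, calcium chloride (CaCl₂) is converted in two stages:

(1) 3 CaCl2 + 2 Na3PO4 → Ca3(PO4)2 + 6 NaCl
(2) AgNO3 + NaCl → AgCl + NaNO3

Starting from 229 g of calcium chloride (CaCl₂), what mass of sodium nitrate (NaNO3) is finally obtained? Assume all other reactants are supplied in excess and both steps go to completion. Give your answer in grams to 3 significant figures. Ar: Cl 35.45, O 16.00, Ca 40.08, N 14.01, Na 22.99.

351 g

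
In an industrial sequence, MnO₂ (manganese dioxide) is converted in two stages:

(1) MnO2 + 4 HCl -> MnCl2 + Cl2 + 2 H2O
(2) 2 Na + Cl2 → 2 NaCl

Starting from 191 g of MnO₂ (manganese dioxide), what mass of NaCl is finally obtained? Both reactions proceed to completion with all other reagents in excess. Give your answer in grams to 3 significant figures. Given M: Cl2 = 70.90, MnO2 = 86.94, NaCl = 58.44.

n(MnO2) = 191.0 / 86.94 = 2.197 mol.
Step 1 gives a 1:1 ratio of MnO2 to Cl2, so n(Cl2) = 2.197 mol.
In step 2 the Cl2:NaCl ratio is 1:2, so n(NaCl) = 4.394 mol.
Mass of NaCl = 4.394 × 58.44 = 256.8 g.

257 g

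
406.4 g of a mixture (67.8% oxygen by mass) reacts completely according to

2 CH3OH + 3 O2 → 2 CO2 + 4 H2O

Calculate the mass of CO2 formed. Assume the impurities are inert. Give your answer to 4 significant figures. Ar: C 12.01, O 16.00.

252.6 g

Mass of pure O2 = 406.4 g × 0.678 = 275.54 g.
M(O2) = 2(16.00) = 32.00 g/mol.
M(CO2) = 12.01 + 2(16.00) = 44.01 g/mol.
n(O2) = 275.54 g / 32.00 g/mol = 8.6106 mol.
From the equation the O2:CO2 mole ratio is 3:2, so n(CO2) = 8.6106 × 2/3 = 5.7404 mol.
Mass of CO2 = 5.7404 mol × 44.01 g/mol = 252.64 g.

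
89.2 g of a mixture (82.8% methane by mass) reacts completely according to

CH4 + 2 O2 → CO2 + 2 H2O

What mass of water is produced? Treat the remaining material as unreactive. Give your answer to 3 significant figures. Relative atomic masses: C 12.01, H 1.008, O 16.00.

166 g

Mass of pure CH4 = 89.2 g × 0.828 = 73.86 g.
M(CH4) = 12.01 + 4(1.008) = 16.042 g/mol.
M(H2O) = 2(1.008) + 16.00 = 18.016 g/mol.
n(CH4) = 73.86 g / 16.042 g/mol = 4.604 mol.
From the equation the CH4:H2O mole ratio is 1:2, so n(H2O) = 4.604 × 2/1 = 9.208 mol.
Mass of H2O = 9.208 mol × 18.016 g/mol = 165.9 g.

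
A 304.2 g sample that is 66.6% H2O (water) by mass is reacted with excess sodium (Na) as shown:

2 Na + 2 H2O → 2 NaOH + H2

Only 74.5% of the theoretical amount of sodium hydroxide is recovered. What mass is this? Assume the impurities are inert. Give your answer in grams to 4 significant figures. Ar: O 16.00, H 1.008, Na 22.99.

335.1 g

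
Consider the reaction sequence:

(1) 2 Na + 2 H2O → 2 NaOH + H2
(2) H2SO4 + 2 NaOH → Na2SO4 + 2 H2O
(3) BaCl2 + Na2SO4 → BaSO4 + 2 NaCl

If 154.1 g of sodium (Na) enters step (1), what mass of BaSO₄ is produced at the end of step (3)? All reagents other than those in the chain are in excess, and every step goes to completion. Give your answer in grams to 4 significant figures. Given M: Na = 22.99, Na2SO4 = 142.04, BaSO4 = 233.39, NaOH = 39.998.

n(Na) = 154.1 / 22.99 = 6.7029 mol.
Reaction (1): Na→NaOH ratio 2:2 ⇒ n(NaOH) = 6.7029 mol.
Reaction (2): NaOH→Na2SO4 ratio 2:1 ⇒ n(Na2SO4) = 3.3515 mol.
Reaction (3): Na2SO4→BaSO4 ratio 1:1 ⇒ n(BaSO4) = 3.3515 mol.
Mass of BaSO4 = 3.3515 × 233.39 = 782.20 g.

782.2 g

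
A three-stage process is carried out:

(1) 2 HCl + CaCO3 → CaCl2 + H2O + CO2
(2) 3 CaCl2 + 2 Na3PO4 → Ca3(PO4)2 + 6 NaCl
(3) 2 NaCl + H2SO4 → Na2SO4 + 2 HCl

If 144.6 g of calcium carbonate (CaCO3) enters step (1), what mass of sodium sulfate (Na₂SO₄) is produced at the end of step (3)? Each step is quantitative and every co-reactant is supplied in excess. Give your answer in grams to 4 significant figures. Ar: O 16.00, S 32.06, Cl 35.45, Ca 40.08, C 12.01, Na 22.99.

M(CaCO3) = 40.08 + 12.01 + 3(16.00) = 100.09 g/mol.
M(Na2SO4) = 2(22.99) + 32.06 + 4(16.00) = 142.04 g/mol.
n(CaCO3) = 144.6 / 100.09 = 1.4447 mol.
Reaction (1): CaCO3→CaCl2 ratio 1:1 ⇒ n(CaCl2) = 1.4447 mol.
Reaction (2): CaCl2→NaCl ratio 3:6 ⇒ n(NaCl) = 2.8894 mol.
Reaction (3): NaCl→Na2SO4 ratio 2:1 ⇒ n(Na2SO4) = 1.4447 mol.
Mass of Na2SO4 = 1.4447 × 142.04 = 205.21 g.

205.2 g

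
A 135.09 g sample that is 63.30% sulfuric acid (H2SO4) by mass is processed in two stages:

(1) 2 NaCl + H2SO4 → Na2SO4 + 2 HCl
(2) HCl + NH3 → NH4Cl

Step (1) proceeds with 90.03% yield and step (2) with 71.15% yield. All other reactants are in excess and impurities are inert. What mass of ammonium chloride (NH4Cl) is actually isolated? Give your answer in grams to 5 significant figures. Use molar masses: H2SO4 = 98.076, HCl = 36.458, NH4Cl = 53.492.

Pure H2SO4 = 135.09 × 0.6330 = 85.5120 g.
n(H2SO4) = 85.5120 / 98.076 = 0.871895 mol.
Step 1 (H2SO4:HCl = 1:2): theoretical n(HCl) = 1.74379 mol; at 90.03% yield, n(HCl) = 1.56993 mol.
Step 2 (HCl:NH4Cl = 1:1): theoretical n(NH4Cl) = 1.56993 mol, so theoretical mass = 1.56993 × 53.492 = 83.9789 g.
At 71.15% yield, actual mass of NH4Cl = 83.9789 × 0.7115 = 59.7510 g.

59.751 g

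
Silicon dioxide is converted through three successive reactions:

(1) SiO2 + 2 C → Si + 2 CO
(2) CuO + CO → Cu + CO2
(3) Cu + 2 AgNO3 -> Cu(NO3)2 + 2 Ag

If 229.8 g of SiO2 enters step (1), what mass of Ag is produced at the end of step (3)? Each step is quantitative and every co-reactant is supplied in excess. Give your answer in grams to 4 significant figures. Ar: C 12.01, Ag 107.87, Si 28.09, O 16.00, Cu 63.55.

1650 g

M(SiO2) = 28.09 + 2(16.00) = 60.09 g/mol.
M(Ag) = 107.87 g/mol.
n(SiO2) = 229.8 / 60.09 = 3.8243 mol.
Reaction (1): SiO2→CO ratio 1:2 ⇒ n(CO) = 7.6485 mol.
Reaction (2): CO→Cu ratio 1:1 ⇒ n(Cu) = 7.6485 mol.
Reaction (3): Cu→Ag ratio 1:2 ⇒ n(Ag) = 15.297 mol.
Mass of Ag = 15.297 × 107.87 = 1650.1 g.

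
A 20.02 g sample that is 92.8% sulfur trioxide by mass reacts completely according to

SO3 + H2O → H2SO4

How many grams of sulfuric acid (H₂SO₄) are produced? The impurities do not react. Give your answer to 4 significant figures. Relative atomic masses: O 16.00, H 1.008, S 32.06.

22.76 g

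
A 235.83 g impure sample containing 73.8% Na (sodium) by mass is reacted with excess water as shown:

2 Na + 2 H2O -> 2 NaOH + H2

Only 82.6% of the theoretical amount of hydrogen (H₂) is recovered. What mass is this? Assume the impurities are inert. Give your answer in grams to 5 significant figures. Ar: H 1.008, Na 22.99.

Pure Na available = 235.83 g × 0.738 = 174.043 g.
M(Na) = 22.99 g/mol.
M(H2) = 2(1.008) = 2.016 g/mol.
n(Na) = 174.043 g / 22.99 g/mol = 7.57036 mol.
From the equation the Na:H2 mole ratio is 2:1, so n(H2) = 7.57036 × 1/2 = 3.78518 mol.
Mass of H2 = 3.78518 mol × 2.016 g/mol = 7.63092 g.
Actual mass collected = 7.63092 g × 0.826 = 6.30314 g.

6.3031 g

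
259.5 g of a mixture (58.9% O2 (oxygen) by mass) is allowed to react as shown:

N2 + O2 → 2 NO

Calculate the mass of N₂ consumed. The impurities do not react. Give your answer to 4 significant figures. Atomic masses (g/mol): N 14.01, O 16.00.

133.8 g

Mass of pure O2 = 259.5 g × 0.589 = 152.85 g.
M(O2) = 2(16.00) = 32.00 g/mol.
M(N2) = 2(14.01) = 28.02 g/mol.
n(O2) = 152.85 g / 32.00 g/mol = 4.7764 mol.
From the equation the O2:N2 mole ratio is 1:1, so n(N2) = 4.7764 × 1/1 = 4.7764 mol.
Mass of N2 = 4.7764 mol × 28.02 g/mol = 133.84 g.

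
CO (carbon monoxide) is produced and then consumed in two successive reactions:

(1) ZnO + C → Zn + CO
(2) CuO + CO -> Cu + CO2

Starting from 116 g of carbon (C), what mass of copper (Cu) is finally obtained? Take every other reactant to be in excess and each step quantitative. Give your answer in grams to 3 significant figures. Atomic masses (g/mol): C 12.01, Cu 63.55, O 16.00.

614 g

M(C) = 12.01 g/mol.
M(Cu) = 63.55 g/mol.
n(C) = 116.0 / 12.01 = 9.659 mol.
Step 1 gives a 1:1 ratio of C to CO, so n(CO) = 9.659 mol.
In step 2 the CO:Cu ratio is 1:1, so n(Cu) = 9.659 mol.
Mass of Cu = 9.659 × 63.55 = 613.8 g.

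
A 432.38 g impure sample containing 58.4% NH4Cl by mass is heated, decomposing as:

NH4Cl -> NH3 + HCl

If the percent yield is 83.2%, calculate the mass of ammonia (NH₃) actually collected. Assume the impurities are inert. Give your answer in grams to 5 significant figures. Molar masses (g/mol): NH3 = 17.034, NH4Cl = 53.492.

66.901 g

Pure NH4Cl available = 432.38 g × 0.584 = 252.510 g.
n(NH4Cl) = 252.510 g / 53.492 g/mol = 4.72052 mol.
From the equation the NH4Cl:NH3 mole ratio is 1:1, so n(NH3) = 4.72052 × 1/1 = 4.72052 mol.
Mass of NH3 = 4.72052 mol × 17.034 g/mol = 80.4093 g.
Actual mass collected = 80.4093 g × 0.832 = 66.9005 g.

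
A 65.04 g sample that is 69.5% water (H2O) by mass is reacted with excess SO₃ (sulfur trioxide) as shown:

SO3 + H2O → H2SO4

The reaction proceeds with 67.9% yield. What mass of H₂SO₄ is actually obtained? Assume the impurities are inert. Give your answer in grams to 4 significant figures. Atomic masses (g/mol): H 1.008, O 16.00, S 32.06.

Pure H2O available = 65.04 g × 0.695 = 45.203 g.
M(H2O) = 2(1.008) + 16.00 = 18.016 g/mol.
M(H2SO4) = 2(1.008) + 32.06 + 4(16.00) = 98.076 g/mol.
n(H2O) = 45.203 g / 18.016 g/mol = 2.5090 mol.
From the equation the H2O:H2SO4 mole ratio is 1:1, so n(H2SO4) = 2.5090 × 1/1 = 2.5090 mol.
Mass of H2SO4 = 2.5090 mol × 98.076 g/mol = 246.08 g.
Actual mass collected = 246.08 g × 0.679 = 167.09 g.

167.1 g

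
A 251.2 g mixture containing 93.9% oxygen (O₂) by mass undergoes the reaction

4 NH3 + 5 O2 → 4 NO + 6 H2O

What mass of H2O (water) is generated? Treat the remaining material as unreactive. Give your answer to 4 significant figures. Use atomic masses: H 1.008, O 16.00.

159.4 g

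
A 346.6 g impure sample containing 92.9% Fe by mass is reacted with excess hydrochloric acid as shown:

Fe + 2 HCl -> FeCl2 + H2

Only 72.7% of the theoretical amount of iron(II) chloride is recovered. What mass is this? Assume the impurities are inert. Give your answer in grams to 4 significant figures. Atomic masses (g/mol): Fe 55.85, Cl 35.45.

531.3 g

Pure Fe available = 346.6 g × 0.929 = 321.99 g.
M(Fe) = 55.85 g/mol.
M(FeCl2) = 55.85 + 2(35.45) = 126.75 g/mol.
n(Fe) = 321.99 g / 55.85 g/mol = 5.7653 mol.
From the equation the Fe:FeCl2 mole ratio is 1:1, so n(FeCl2) = 5.7653 × 1/1 = 5.7653 mol.
Mass of FeCl2 = 5.7653 mol × 126.75 g/mol = 730.75 g.
Actual mass collected = 730.75 g × 0.727 = 531.26 g.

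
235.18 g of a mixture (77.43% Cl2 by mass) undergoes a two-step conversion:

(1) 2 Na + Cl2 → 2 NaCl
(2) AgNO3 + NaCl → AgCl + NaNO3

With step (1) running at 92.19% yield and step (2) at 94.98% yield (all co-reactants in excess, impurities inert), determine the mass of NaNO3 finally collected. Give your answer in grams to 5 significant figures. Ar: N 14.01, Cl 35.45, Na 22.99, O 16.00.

Pure Cl2 = 235.18 × 0.7743 = 182.100 g.
M(Cl2) = 2(35.45) = 70.90 g/mol.
M(NaNO3) = 22.99 + 14.01 + 3(16.00) = 85.00 g/mol.
n(Cl2) = 182.100 / 70.90 = 2.56840 mol.
Step 1 (Cl2:NaCl = 1:2): theoretical n(NaCl) = 5.13681 mol; at 92.19% yield, n(NaCl) = 4.73562 mol.
Step 2 (NaCl:NaNO3 = 1:1): theoretical n(NaNO3) = 4.73562 mol, so theoretical mass = 4.73562 × 85.00 = 402.528 g.
At 94.98% yield, actual mass of NaNO3 = 402.528 × 0.9498 = 382.321 g.

382.32 g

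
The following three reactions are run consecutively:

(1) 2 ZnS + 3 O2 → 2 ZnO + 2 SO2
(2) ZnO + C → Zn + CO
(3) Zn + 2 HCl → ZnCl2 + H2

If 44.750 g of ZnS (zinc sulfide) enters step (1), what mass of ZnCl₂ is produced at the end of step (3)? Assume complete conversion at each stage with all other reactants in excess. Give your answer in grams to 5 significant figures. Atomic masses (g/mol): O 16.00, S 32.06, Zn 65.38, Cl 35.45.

62.588 g

M(ZnS) = 65.38 + 32.06 = 97.44 g/mol.
M(ZnCl2) = 65.38 + 2(35.45) = 136.28 g/mol.
n(ZnS) = 44.750 / 97.44 = 0.459257 mol.
Reaction (1): ZnS→ZnO ratio 2:2 ⇒ n(ZnO) = 0.459257 mol.
Reaction (2): ZnO→Zn ratio 1:1 ⇒ n(Zn) = 0.459257 mol.
Reaction (3): Zn→ZnCl2 ratio 1:1 ⇒ n(ZnCl2) = 0.459257 mol.
Mass of ZnCl2 = 0.459257 × 136.28 = 62.5875 g.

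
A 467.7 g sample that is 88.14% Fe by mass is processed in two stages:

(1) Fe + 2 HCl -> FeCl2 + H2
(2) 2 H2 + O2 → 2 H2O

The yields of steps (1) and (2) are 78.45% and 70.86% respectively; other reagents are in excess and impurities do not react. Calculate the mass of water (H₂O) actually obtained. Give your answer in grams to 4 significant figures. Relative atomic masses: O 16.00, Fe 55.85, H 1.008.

73.92 g

Pure Fe = 467.7 × 0.8814 = 412.23 g.
M(Fe) = 55.85 g/mol.
M(H2O) = 2(1.008) + 16.00 = 18.016 g/mol.
n(Fe) = 412.23 / 55.85 = 7.3810 mol.
Step 1 (Fe:H2 = 1:1): theoretical n(H2) = 7.3810 mol; at 78.45% yield, n(H2) = 5.7904 mol.
Step 2 (H2:H2O = 2:2): theoretical n(H2O) = 5.7904 mol, so theoretical mass = 5.7904 × 18.016 = 104.32 g.
At 70.86% yield, actual mass of H2O = 104.32 × 0.7086 = 73.921 g.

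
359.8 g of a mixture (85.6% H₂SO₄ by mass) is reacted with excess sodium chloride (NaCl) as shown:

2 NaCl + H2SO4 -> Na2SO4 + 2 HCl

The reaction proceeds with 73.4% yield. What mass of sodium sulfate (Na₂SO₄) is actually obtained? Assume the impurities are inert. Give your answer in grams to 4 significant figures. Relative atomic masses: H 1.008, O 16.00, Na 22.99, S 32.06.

Pure H2SO4 available = 359.8 g × 0.856 = 307.99 g.
M(H2SO4) = 2(1.008) + 32.06 + 4(16.00) = 98.076 g/mol.
M(Na2SO4) = 2(22.99) + 32.06 + 4(16.00) = 142.04 g/mol.
n(H2SO4) = 307.99 g / 98.076 g/mol = 3.1403 mol.
From the equation the H2SO4:Na2SO4 mole ratio is 1:1, so n(Na2SO4) = 3.1403 × 1/1 = 3.1403 mol.
Mass of Na2SO4 = 3.1403 mol × 142.04 g/mol = 446.05 g.
Actual mass collected = 446.05 g × 0.734 = 327.40 g.

327.4 g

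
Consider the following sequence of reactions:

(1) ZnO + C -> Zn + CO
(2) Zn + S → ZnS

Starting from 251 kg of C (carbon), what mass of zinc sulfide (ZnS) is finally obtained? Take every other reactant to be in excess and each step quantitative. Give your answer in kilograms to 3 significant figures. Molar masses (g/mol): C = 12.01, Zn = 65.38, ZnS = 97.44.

2040 kg

251 kg = 251000 g.
n(C) = 251000 / 12.01 = 20900 mol.
Step 1 gives a 1:1 ratio of C to Zn, so n(Zn) = 20900 mol.
In step 2 the Zn:ZnS ratio is 1:1, so n(ZnS) = 20900 mol.
Mass of ZnS = 20900 × 97.44 = 2.036 × 10^6 g = 2040 kg.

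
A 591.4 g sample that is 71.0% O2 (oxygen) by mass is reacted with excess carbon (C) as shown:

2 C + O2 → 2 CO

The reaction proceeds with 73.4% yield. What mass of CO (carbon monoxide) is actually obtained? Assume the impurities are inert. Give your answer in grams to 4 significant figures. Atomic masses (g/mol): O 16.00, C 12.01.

539.5 g

Pure O2 available = 591.4 g × 0.710 = 419.89 g.
M(O2) = 2(16.00) = 32.00 g/mol.
M(CO) = 12.01 + 16.00 = 28.01 g/mol.
n(O2) = 419.89 g / 32.00 g/mol = 13.122 mol.
From the equation the O2:CO mole ratio is 1:2, so n(CO) = 13.122 × 2/1 = 26.243 mol.
Mass of CO = 26.243 mol × 28.01 g/mol = 735.08 g.
Actual mass collected = 735.08 g × 0.734 = 539.55 g.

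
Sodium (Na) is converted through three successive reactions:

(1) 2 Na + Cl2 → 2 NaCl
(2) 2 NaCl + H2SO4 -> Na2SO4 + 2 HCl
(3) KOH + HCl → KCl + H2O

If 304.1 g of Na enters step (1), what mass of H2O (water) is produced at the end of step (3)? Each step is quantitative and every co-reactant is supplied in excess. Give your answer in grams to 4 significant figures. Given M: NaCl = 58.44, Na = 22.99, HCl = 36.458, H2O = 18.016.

n(Na) = 304.1 / 22.99 = 13.227 mol.
Reaction (1): Na→NaCl ratio 2:2 ⇒ n(NaCl) = 13.227 mol.
Reaction (2): NaCl→HCl ratio 2:2 ⇒ n(HCl) = 13.227 mol.
Reaction (3): HCl→H2O ratio 1:1 ⇒ n(H2O) = 13.227 mol.
Mass of H2O = 13.227 × 18.016 = 238.31 g.

238.3 g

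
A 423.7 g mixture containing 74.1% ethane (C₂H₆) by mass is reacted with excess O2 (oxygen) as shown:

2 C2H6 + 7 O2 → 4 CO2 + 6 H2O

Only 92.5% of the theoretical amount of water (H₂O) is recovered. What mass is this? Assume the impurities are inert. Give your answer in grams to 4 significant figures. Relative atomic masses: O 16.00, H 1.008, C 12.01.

522.0 g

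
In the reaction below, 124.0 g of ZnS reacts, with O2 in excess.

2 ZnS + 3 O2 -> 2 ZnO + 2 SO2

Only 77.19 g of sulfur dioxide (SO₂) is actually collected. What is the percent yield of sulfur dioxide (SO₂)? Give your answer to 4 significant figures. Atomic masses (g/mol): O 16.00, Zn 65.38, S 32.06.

94.69 %

M(ZnS) = 65.38 + 32.06 = 97.44 g/mol.
M(SO2) = 32.06 + 2(16.00) = 64.06 g/mol.
n(ZnS) = 124.00 g / 97.44 g/mol = 1.2726 mol.
From the equation the ZnS:SO2 mole ratio is 2:2, so n(SO2) = 1.2726 × 2/2 = 1.2726 mol.
Mass of SO2 = 1.2726 mol × 64.06 g/mol = 81.521 g.
This is the theoretical yield. Percent yield = 77.19 g / 81.521 g × 100% = 94.687%.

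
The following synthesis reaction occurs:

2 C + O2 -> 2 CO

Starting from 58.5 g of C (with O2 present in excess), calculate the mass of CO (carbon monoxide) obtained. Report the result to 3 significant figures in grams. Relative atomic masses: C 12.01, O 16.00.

M(C) = 12.01 g/mol.
M(CO) = 12.01 + 16.00 = 28.01 g/mol.
n(C) = 58.50 g / 12.01 g/mol = 4.871 mol.
From the equation the C:CO mole ratio is 2:2, so n(CO) = 4.871 × 2/2 = 4.871 mol.
Mass of CO = 4.871 mol × 28.01 g/mol = 136.4 g.

136 g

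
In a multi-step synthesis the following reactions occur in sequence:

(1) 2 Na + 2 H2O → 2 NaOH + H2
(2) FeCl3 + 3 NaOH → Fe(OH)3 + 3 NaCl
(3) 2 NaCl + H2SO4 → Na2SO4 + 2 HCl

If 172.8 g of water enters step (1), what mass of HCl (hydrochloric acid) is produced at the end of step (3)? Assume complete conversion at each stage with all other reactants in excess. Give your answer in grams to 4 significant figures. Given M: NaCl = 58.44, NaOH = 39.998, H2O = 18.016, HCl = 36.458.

n(H2O) = 172.8 / 18.016 = 9.5915 mol.
Reaction (1): H2O→NaOH ratio 2:2 ⇒ n(NaOH) = 9.5915 mol.
Reaction (2): NaOH→NaCl ratio 3:3 ⇒ n(NaCl) = 9.5915 mol.
Reaction (3): NaCl→HCl ratio 2:2 ⇒ n(HCl) = 9.5915 mol.
Mass of HCl = 9.5915 × 36.458 = 349.69 g.

349.7 g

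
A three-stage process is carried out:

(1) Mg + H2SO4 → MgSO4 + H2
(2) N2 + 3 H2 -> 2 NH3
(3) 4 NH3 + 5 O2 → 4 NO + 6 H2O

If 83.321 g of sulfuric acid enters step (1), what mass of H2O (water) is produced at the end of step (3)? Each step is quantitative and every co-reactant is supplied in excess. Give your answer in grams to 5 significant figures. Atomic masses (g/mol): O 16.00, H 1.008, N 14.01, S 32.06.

15.306 g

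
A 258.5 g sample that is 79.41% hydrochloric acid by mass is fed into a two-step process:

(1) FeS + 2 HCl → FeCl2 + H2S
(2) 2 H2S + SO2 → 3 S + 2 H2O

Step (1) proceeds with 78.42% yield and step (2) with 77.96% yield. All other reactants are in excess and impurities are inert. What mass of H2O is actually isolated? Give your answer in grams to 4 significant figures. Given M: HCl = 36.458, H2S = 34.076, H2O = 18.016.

31.01 g

Pure HCl = 258.5 × 0.7941 = 205.27 g.
n(HCl) = 205.27 / 36.458 = 5.6304 mol.
Step 1 (HCl:H2S = 2:1): theoretical n(H2S) = 2.8152 mol; at 78.42% yield, n(H2S) = 2.2077 mol.
Step 2 (H2S:H2O = 2:2): theoretical n(H2O) = 2.2077 mol, so theoretical mass = 2.2077 × 18.016 = 39.774 g.
At 77.96% yield, actual mass of H2O = 39.774 × 0.7796 = 31.008 g.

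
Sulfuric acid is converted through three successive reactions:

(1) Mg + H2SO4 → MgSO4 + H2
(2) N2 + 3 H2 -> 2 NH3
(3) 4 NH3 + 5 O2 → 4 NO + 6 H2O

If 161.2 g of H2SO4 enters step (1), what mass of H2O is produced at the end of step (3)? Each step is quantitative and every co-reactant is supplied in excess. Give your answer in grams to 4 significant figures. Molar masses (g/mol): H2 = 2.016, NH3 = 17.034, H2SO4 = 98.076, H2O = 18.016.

n(H2SO4) = 161.2 / 98.076 = 1.6436 mol.
Reaction (1): H2SO4→H2 ratio 1:1 ⇒ n(H2) = 1.6436 mol.
Reaction (2): H2→NH3 ratio 3:2 ⇒ n(NH3) = 1.0957 mol.
Reaction (3): NH3→H2O ratio 4:6 ⇒ n(H2O) = 1.6436 mol.
Mass of H2O = 1.6436 × 18.016 = 29.612 g.

29.61 g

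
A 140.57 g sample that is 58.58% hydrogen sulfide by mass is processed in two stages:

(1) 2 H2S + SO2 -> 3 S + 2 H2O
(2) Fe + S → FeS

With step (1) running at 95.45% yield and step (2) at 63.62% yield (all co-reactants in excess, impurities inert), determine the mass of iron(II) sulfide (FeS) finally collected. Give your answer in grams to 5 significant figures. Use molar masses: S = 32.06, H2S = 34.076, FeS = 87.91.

Pure H2S = 140.57 × 0.5858 = 82.3459 g.
n(H2S) = 82.3459 / 34.076 = 2.41654 mol.
Step 1 (H2S:S = 2:3): theoretical n(S) = 3.62481 mol; at 95.45% yield, n(S) = 3.45988 mol.
Step 2 (S:FeS = 1:1): theoretical n(FeS) = 3.45988 mol, so theoretical mass = 3.45988 × 87.91 = 304.158 g.
At 63.62% yield, actual mass of FeS = 304.158 × 0.6362 = 193.505 g.

193.51 g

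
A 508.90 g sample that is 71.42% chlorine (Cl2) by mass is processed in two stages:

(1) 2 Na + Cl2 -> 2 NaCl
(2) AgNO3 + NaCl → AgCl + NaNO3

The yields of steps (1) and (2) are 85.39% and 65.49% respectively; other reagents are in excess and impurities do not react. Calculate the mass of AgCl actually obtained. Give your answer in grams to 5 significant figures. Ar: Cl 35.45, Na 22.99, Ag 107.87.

821.72 g

Pure Cl2 = 508.90 × 0.7142 = 363.456 g.
M(Cl2) = 2(35.45) = 70.90 g/mol.
M(AgCl) = 107.87 + 35.45 = 143.32 g/mol.
n(Cl2) = 363.456 / 70.90 = 5.12632 mol.
Step 1 (Cl2:NaCl = 1:2): theoretical n(NaCl) = 10.2526 mol; at 85.39% yield, n(NaCl) = 8.75474 mol.
Step 2 (NaCl:AgCl = 1:1): theoretical n(AgCl) = 8.75474 mol, so theoretical mass = 8.75474 × 143.32 = 1254.73 g.
At 65.49% yield, actual mass of AgCl = 1254.73 × 0.6549 = 821.722 g.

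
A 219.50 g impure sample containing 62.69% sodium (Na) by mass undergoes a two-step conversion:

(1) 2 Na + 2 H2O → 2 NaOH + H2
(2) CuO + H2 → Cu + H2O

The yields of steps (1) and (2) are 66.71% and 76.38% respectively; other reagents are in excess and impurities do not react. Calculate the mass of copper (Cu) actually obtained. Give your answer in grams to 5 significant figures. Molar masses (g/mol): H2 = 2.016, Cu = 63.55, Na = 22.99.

Pure Na = 219.50 × 0.6269 = 137.605 g.
n(Na) = 137.605 / 22.99 = 5.98541 mol.
Step 1 (Na:H2 = 2:1): theoretical n(H2) = 2.99270 mol; at 66.71% yield, n(H2) = 1.99643 mol.
Step 2 (H2:Cu = 1:1): theoretical n(Cu) = 1.99643 mol, so theoretical mass = 1.99643 × 63.55 = 126.873 g.
At 76.38% yield, actual mass of Cu = 126.873 × 0.7638 = 96.9058 g.

96.906 g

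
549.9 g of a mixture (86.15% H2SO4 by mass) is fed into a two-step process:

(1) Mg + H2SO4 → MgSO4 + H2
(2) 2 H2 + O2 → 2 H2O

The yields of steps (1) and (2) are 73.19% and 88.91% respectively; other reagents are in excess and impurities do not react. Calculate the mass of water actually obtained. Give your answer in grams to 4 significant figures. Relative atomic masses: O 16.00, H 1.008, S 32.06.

56.63 g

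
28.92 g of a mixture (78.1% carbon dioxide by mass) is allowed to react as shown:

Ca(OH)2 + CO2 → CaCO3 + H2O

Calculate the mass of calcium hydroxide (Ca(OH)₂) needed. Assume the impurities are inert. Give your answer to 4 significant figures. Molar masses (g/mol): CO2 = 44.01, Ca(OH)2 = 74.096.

38.03 g

Mass of pure CO2 = 28.92 g × 0.781 = 22.587 g.
n(CO2) = 22.587 g / 44.01 g/mol = 0.51321 mol.
From the equation the CO2:Ca(OH)2 mole ratio is 1:1, so n(Ca(OH)2) = 0.51321 × 1/1 = 0.51321 mol.
Mass of Ca(OH)2 = 0.51321 mol × 74.096 g/mol = 38.027 g.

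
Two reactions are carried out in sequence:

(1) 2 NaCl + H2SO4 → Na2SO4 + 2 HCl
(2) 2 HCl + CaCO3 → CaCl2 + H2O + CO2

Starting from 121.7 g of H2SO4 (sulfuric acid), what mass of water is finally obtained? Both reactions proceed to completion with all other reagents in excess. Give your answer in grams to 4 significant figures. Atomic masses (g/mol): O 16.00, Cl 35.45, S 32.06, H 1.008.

22.36 g

M(H2SO4) = 2(1.008) + 32.06 + 4(16.00) = 98.076 g/mol.
M(H2O) = 2(1.008) + 16.00 = 18.016 g/mol.
n(H2SO4) = 121.70 / 98.076 = 1.2409 mol.
Step 1 gives a 1:2 ratio of H2SO4 to HCl, so n(HCl) = 2.4817 mol.
In step 2 the HCl:H2O ratio is 2:1, so n(H2O) = 1.2409 mol.
Mass of H2O = 1.2409 × 18.016 = 22.356 g.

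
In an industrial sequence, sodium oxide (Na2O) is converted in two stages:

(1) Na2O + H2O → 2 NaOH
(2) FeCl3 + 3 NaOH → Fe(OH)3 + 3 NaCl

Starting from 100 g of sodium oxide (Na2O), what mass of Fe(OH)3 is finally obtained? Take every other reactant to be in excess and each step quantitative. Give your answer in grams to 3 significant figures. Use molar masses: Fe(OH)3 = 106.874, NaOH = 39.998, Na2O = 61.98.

115 g

n(Na2O) = 100.0 / 61.98 = 1.613 mol.
Step 1 gives a 1:2 ratio of Na2O to NaOH, so n(NaOH) = 3.227 mol.
In step 2 the NaOH:Fe(OH)3 ratio is 3:1, so n(Fe(OH)3) = 1.076 mol.
Mass of Fe(OH)3 = 1.076 × 106.874 = 115.0 g.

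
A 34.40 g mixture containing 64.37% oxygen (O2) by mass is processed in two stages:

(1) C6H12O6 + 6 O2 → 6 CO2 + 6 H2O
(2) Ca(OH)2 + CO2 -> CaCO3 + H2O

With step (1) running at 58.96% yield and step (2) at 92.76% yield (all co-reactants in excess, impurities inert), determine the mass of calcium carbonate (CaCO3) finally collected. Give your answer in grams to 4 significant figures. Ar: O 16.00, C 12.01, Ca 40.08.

37.88 g

Pure O2 = 34.40 × 0.6437 = 22.143 g.
M(O2) = 2(16.00) = 32.00 g/mol.
M(CaCO3) = 40.08 + 12.01 + 3(16.00) = 100.09 g/mol.
n(O2) = 22.143 / 32.00 = 0.69198 mol.
Step 1 (O2:CO2 = 6:6): theoretical n(CO2) = 0.69198 mol; at 58.96% yield, n(CO2) = 0.40799 mol.
Step 2 (CO2:CaCO3 = 1:1): theoretical n(CaCO3) = 0.40799 mol, so theoretical mass = 0.40799 × 100.09 = 40.836 g.
At 92.76% yield, actual mass of CaCO3 = 40.836 × 0.9276 = 37.879 g.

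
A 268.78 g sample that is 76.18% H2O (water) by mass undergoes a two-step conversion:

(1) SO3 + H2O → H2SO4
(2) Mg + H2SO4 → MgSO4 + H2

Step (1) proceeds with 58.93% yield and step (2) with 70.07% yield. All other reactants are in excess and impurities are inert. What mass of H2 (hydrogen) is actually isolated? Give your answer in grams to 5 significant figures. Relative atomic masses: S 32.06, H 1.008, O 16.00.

Pure H2O = 268.78 × 0.7618 = 204.757 g.
M(H2O) = 2(1.008) + 16.00 = 18.016 g/mol.
M(H2) = 2(1.008) = 2.016 g/mol.
n(H2O) = 204.757 / 18.016 = 11.3653 mol.
Step 1 (H2O:H2SO4 = 1:1): theoretical n(H2SO4) = 11.3653 mol; at 58.93% yield, n(H2SO4) = 6.69755 mol.
Step 2 (H2SO4:H2 = 1:1): theoretical n(H2) = 6.69755 mol, so theoretical mass = 6.69755 × 2.016 = 13.5023 g.
At 70.07% yield, actual mass of H2 = 13.5023 × 0.7007 = 9.46103 g.

9.4610 g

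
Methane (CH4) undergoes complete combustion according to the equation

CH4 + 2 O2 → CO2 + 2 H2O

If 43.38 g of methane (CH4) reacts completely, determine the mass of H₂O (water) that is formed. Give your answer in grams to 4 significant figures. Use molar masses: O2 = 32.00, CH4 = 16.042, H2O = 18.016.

97.44 g

n(CH4) = 43.380 g / 16.042 g/mol = 2.7042 mol.
From the equation the CH4:H2O mole ratio is 1:2, so n(H2O) = 2.7042 × 2/1 = 5.4083 mol.
Mass of H2O = 5.4083 mol × 18.016 g/mol = 97.436 g.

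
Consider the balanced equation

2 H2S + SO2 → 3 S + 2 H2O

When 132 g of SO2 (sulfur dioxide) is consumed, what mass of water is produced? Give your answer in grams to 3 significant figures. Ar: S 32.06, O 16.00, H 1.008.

M(SO2) = 32.06 + 2(16.00) = 64.06 g/mol.
M(H2O) = 2(1.008) + 16.00 = 18.016 g/mol.
n(SO2) = 132.0 g / 64.06 g/mol = 2.061 mol.
From the equation the SO2:H2O mole ratio is 1:2, so n(H2O) = 2.061 × 2/1 = 4.121 mol.
Mass of H2O = 4.121 mol × 18.016 g/mol = 74.25 g.

74.2 g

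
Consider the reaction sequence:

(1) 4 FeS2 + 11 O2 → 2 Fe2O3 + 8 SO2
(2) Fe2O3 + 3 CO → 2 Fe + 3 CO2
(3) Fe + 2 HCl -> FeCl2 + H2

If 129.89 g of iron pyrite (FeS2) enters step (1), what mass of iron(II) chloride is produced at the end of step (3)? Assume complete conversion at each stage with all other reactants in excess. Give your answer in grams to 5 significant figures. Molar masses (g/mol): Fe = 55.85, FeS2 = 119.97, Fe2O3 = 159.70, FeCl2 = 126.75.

n(FeS2) = 129.89 / 119.97 = 1.08269 mol.
Reaction (1): FeS2→Fe2O3 ratio 4:2 ⇒ n(Fe2O3) = 0.541344 mol.
Reaction (2): Fe2O3→Fe ratio 1:2 ⇒ n(Fe) = 1.08269 mol.
Reaction (3): Fe→FeCl2 ratio 1:1 ⇒ n(FeCl2) = 1.08269 mol.
Mass of FeCl2 = 1.08269 × 126.75 = 137.231 g.

137.23 g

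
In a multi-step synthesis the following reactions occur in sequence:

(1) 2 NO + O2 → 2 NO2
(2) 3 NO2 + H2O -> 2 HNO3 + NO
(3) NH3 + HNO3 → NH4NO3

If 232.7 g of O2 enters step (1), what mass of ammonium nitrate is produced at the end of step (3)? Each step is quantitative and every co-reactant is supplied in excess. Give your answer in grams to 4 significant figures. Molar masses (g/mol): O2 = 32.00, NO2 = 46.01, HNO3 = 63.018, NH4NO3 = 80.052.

776.2 g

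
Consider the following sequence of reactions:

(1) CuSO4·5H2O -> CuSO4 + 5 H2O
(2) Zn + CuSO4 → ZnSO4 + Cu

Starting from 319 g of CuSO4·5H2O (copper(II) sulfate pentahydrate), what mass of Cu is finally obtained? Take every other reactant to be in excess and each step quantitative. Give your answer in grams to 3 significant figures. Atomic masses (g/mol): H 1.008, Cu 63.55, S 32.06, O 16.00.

M(CuSO4·5H2O) = 63.55 + 32.06 + 9(16.00) + 10(1.008) = 249.69 g/mol.
M(Cu) = 63.55 g/mol.
n(CuSO4·5H2O) = 319.0 / 249.69 = 1.278 mol.
Step 1 gives a 1:1 ratio of CuSO4·5H2O to CuSO4, so n(CuSO4) = 1.278 mol.
In step 2 the CuSO4:Cu ratio is 1:1, so n(Cu) = 1.278 mol.
Mass of Cu = 1.278 × 63.55 = 81.19 g.

81.2 g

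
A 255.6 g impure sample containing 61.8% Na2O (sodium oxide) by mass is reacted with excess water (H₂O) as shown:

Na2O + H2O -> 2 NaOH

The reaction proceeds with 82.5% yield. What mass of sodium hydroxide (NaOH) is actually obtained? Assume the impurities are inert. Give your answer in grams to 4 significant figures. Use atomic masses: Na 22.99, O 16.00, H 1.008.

168.2 g

Pure Na2O available = 255.6 g × 0.618 = 157.96 g.
M(Na2O) = 2(22.99) + 16.00 = 61.98 g/mol.
M(NaOH) = 22.99 + 16.00 + 1.008 = 39.998 g/mol.
n(Na2O) = 157.96 g / 61.98 g/mol = 2.5486 mol.
From the equation the Na2O:NaOH mole ratio is 1:2, so n(NaOH) = 2.5486 × 2/1 = 5.0972 mol.
Mass of NaOH = 5.0972 mol × 39.998 g/mol = 203.88 g.
Actual mass collected = 203.88 g × 0.825 = 168.20 g.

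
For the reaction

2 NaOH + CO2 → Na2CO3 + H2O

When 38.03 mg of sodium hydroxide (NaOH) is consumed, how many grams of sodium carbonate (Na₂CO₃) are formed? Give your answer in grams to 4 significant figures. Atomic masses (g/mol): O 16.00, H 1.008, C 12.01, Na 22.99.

0.05039 g

M(NaOH) = 22.99 + 16.00 + 1.008 = 39.998 g/mol.
M(Na2CO3) = 2(22.99) + 12.01 + 3(16.00) = 105.99 g/mol.
Convert: 38.03 mg = 0.038030 g.
n(NaOH) = 0.038030 g / 39.998 g/mol = 0.00095080 mol.
From the equation the NaOH:Na2CO3 mole ratio is 2:1, so n(Na2CO3) = 0.00095080 × 1/2 = 0.00047540 mol.
Mass of Na2CO3 = 0.00047540 mol × 105.99 g/mol = 0.050388 g.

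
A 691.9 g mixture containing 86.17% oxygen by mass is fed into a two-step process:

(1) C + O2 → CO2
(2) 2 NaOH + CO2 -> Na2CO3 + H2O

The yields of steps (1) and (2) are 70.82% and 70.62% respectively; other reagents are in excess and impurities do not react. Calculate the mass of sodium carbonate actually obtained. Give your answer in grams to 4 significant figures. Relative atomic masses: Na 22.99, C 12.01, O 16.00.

987.6 g

Pure O2 = 691.9 × 0.8617 = 596.21 g.
M(O2) = 2(16.00) = 32.00 g/mol.
M(Na2CO3) = 2(22.99) + 12.01 + 3(16.00) = 105.99 g/mol.
n(O2) = 596.21 / 32.00 = 18.632 mol.
Step 1 (O2:CO2 = 1:1): theoretical n(CO2) = 18.632 mol; at 70.82% yield, n(CO2) = 13.195 mol.
Step 2 (CO2:Na2CO3 = 1:1): theoretical n(Na2CO3) = 13.195 mol, so theoretical mass = 13.195 × 105.99 = 1398.5 g.
At 70.62% yield, actual mass of Na2CO3 = 1398.5 × 0.7062 = 987.64 g.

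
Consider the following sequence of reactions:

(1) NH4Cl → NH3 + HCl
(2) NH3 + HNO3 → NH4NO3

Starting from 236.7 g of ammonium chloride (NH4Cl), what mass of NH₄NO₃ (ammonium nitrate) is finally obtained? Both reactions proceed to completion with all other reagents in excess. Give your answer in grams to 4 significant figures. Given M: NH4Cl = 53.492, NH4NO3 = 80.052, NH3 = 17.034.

354.2 g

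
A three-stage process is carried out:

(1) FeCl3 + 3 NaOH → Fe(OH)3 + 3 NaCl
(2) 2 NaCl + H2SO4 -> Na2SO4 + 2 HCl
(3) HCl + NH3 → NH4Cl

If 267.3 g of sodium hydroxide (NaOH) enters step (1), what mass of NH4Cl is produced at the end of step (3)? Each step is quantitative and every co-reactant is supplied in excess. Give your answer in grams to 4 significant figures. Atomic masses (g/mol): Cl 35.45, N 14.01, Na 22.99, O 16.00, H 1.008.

357.5 g

M(NaOH) = 22.99 + 16.00 + 1.008 = 39.998 g/mol.
M(NH4Cl) = 14.01 + 4(1.008) + 35.45 = 53.492 g/mol.
n(NaOH) = 267.3 / 39.998 = 6.6828 mol.
Reaction (1): NaOH→NaCl ratio 3:3 ⇒ n(NaCl) = 6.6828 mol.
Reaction (2): NaCl→HCl ratio 2:2 ⇒ n(HCl) = 6.6828 mol.
Reaction (3): HCl→NH4Cl ratio 1:1 ⇒ n(NH4Cl) = 6.6828 mol.
Mass of NH4Cl = 6.6828 × 53.492 = 357.48 g.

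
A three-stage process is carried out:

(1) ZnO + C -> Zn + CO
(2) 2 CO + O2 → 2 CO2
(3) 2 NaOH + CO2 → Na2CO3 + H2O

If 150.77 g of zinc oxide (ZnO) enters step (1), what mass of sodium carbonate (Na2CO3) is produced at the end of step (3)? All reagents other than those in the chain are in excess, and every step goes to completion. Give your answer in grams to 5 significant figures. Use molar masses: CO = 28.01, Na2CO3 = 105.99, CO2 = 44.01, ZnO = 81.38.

n(ZnO) = 150.77 / 81.38 = 1.85267 mol.
Reaction (1): ZnO→CO ratio 1:1 ⇒ n(CO) = 1.85267 mol.
Reaction (2): CO→CO2 ratio 2:2 ⇒ n(CO2) = 1.85267 mol.
Reaction (3): CO2→Na2CO3 ratio 1:1 ⇒ n(Na2CO3) = 1.85267 mol.
Mass of Na2CO3 = 1.85267 × 105.99 = 196.364 g.

196.36 g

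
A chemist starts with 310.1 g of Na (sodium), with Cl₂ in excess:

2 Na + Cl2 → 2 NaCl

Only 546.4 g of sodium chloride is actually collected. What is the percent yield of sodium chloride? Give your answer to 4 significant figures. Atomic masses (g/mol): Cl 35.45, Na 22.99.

M(Na) = 22.99 g/mol.
M(NaCl) = 22.99 + 35.45 = 58.44 g/mol.
n(Na) = 310.10 g / 22.99 g/mol = 13.488 mol.
From the equation the Na:NaCl mole ratio is 2:2, so n(NaCl) = 13.488 × 2/2 = 13.488 mol.
Mass of NaCl = 13.488 mol × 58.44 g/mol = 788.27 g.
This is the theoretical yield. Percent yield = 546.4 g / 788.27 g × 100% = 69.317%.

69.32 %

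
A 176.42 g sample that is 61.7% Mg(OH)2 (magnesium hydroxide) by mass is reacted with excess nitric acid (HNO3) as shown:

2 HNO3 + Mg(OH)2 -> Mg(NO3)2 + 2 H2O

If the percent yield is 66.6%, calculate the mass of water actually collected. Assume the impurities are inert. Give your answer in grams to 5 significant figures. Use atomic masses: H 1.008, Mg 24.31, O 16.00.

Pure Mg(OH)2 available = 176.42 g × 0.617 = 108.851 g.
M(Mg(OH)2) = 24.31 + 2(16.00) + 2(1.008) = 58.326 g/mol.
M(H2O) = 2(1.008) + 16.00 = 18.016 g/mol.
n(Mg(OH)2) = 108.851 g / 58.326 g/mol = 1.86625 mol.
From the equation the Mg(OH)2:H2O mole ratio is 1:2, so n(H2O) = 1.86625 × 2/1 = 3.73251 mol.
Mass of H2O = 3.73251 mol × 18.016 g/mol = 67.2449 g.
Actual mass collected = 67.2449 g × 0.666 = 44.7851 g.

44.785 g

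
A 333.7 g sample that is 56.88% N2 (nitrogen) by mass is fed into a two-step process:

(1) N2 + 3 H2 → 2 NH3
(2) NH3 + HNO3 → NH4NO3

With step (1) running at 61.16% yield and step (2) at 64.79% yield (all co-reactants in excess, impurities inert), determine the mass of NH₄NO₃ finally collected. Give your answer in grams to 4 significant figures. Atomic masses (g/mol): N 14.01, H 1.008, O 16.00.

Pure N2 = 333.7 × 0.5688 = 189.81 g.
M(N2) = 2(14.01) = 28.02 g/mol.
M(NH4NO3) = 2(14.01) + 4(1.008) + 3(16.00) = 80.052 g/mol.
n(N2) = 189.81 / 28.02 = 6.7740 mol.
Step 1 (N2:NH3 = 1:2): theoretical n(NH3) = 13.548 mol; at 61.16% yield, n(NH3) = 8.2860 mol.
Step 2 (NH3:NH4NO3 = 1:1): theoretical n(NH4NO3) = 8.2860 mol, so theoretical mass = 8.2860 × 80.052 = 663.31 g.
At 64.79% yield, actual mass of NH4NO3 = 663.31 × 0.6479 = 429.76 g.

429.8 g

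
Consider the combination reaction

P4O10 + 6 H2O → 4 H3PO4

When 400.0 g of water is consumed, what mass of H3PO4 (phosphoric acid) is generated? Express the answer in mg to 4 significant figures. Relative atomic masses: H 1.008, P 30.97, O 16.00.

1450000 mg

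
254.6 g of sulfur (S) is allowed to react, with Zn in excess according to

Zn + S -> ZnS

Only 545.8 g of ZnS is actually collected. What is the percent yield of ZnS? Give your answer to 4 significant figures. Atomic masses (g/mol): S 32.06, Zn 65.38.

70.53 %

M(S) = 32.06 g/mol.
M(ZnS) = 65.38 + 32.06 = 97.44 g/mol.
n(S) = 254.60 g / 32.06 g/mol = 7.9414 mol.
From the equation the S:ZnS mole ratio is 1:1, so n(ZnS) = 7.9414 × 1/1 = 7.9414 mol.
Mass of ZnS = 7.9414 mol × 97.44 g/mol = 773.81 g.
This is the theoretical yield. Percent yield = 545.8 g / 773.81 g × 100% = 70.534%.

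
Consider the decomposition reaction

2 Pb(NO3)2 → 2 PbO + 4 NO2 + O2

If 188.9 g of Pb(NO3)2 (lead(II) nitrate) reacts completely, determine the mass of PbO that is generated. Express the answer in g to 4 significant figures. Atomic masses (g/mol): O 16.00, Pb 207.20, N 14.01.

M(Pb(NO3)2) = 207.20 + 2(14.01) + 6(16.00) = 331.22 g/mol.
M(PbO) = 207.20 + 16.00 = 223.20 g/mol.
n(Pb(NO3)2) = 188.90 g / 331.22 g/mol = 0.57032 mol.
From the equation the Pb(NO3)2:PbO mole ratio is 2:2, so n(PbO) = 0.57032 × 2/2 = 0.57032 mol.
Mass of PbO = 0.57032 mol × 223.20 g/mol = 127.29 g.

127.3 g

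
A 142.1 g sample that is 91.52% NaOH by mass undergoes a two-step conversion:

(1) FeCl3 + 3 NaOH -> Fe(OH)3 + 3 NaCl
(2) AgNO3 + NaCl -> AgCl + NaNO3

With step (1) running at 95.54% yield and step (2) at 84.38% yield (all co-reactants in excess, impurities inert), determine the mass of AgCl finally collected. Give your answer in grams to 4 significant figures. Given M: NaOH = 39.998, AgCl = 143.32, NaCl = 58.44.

Pure NaOH = 142.1 × 0.9152 = 130.05 g.
n(NaOH) = 130.05 / 39.998 = 3.2514 mol.
Step 1 (NaOH:NaCl = 3:3): theoretical n(NaCl) = 3.2514 mol; at 95.54% yield, n(NaCl) = 3.1064 mol.
Step 2 (NaCl:AgCl = 1:1): theoretical n(AgCl) = 3.1064 mol, so theoretical mass = 3.1064 × 143.32 = 445.21 g.
At 84.38% yield, actual mass of AgCl = 445.21 × 0.8438 = 375.67 g.

375.7 g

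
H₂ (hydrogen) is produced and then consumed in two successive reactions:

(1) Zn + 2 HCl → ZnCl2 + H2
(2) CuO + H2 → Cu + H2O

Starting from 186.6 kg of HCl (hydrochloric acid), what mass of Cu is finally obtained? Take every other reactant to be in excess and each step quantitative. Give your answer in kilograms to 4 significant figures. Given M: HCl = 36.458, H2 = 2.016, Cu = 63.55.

186.6 kg = 186600 g.
n(HCl) = 186600 / 36.458 = 5118.2 mol.
Step 1 gives a 2:1 ratio of HCl to H2, so n(H2) = 2559.1 mol.
In step 2 the H2:Cu ratio is 1:1, so n(Cu) = 2559.1 mol.
Mass of Cu = 2559.1 × 63.55 = 162630 g = 162.6 kg.

162.6 kg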